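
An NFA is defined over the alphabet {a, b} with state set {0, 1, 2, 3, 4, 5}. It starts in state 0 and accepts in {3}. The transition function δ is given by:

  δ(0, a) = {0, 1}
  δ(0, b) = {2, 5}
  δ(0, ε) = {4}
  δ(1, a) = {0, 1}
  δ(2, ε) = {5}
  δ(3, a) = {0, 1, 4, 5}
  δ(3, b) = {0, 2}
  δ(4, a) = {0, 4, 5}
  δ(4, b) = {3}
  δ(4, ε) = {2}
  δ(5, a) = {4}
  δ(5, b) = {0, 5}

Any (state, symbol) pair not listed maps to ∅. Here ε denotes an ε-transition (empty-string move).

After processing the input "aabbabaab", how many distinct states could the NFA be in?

5

Start: ε-closure({0}) = {0, 2, 4, 5}.
Read 'a': {0, 2, 4, 5} → {0, 1, 2, 4, 5}.
Read 'a': {0, 1, 2, 4, 5} → {0, 1, 2, 4, 5}.
Read 'b': {0, 1, 2, 4, 5} → {0, 2, 3, 4, 5}.
Read 'b': {0, 2, 3, 4, 5} → {0, 2, 3, 4, 5}.
Read 'a': {0, 2, 3, 4, 5} → {0, 1, 2, 4, 5}.
Read 'b': {0, 1, 2, 4, 5} → {0, 2, 3, 4, 5}.
Read 'a': {0, 2, 3, 4, 5} → {0, 1, 2, 4, 5}.
Read 'a': {0, 1, 2, 4, 5} → {0, 1, 2, 4, 5}.
Read 'b': {0, 1, 2, 4, 5} → {0, 2, 3, 4, 5}.
That set has 5 states.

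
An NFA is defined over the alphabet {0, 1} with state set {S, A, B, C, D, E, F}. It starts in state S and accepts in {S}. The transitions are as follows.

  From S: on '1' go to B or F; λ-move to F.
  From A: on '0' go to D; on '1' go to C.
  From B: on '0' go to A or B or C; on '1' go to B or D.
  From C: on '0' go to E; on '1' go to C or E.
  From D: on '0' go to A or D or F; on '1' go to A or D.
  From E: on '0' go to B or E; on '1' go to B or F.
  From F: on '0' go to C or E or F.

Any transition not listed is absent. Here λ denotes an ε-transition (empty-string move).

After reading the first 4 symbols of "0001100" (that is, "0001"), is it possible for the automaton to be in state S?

No

Start: ε-closure({S}) = {S, F}.
Read '0': S→∅, F→{C, E, F}; now {C, E, F}.
Read '0': C→{E}, E→{B, E}, F→{C, E, F}; now {B, C, E, F}.
Read '0': B→{A, B, C}, C→{E}, E→{B, E}, F→{C, E, F}; now {A, B, C, E, F}.
Read '1': A→{C}, B→{B, D}, C→{C, E}, E→{B, F}, F→∅; now {B, C, D, E, F}.
State S is not in {B, C, D, E, F}.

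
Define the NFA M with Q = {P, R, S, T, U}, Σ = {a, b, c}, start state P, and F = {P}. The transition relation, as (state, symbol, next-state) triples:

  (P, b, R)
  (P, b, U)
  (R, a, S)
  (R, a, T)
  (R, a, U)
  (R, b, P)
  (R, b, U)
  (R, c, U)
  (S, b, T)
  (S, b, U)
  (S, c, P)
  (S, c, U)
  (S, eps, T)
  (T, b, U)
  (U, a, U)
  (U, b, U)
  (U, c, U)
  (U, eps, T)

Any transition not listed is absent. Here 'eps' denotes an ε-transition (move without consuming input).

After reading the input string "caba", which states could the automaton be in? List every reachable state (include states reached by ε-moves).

Start in {P}.
Read 'c': P→∅; now ∅.
The set is empty and remains empty for the remaining 3 symbols.

∅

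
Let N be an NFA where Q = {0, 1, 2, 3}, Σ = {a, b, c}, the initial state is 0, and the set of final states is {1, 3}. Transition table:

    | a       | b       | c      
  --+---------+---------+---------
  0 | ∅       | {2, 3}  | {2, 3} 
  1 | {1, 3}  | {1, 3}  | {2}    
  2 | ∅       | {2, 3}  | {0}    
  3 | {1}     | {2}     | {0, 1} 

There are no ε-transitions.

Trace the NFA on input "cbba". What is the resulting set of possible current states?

Start in {0}.
Read 'c': 0→{2, 3}; now {2, 3}.
Read 'b': 2→{2, 3}, 3→{2}; now {2, 3}.
Read 'b': 2→{2, 3}, 3→{2}; now {2, 3}.
Read 'a': 2→∅, 3→{1}; now {1}.

{1}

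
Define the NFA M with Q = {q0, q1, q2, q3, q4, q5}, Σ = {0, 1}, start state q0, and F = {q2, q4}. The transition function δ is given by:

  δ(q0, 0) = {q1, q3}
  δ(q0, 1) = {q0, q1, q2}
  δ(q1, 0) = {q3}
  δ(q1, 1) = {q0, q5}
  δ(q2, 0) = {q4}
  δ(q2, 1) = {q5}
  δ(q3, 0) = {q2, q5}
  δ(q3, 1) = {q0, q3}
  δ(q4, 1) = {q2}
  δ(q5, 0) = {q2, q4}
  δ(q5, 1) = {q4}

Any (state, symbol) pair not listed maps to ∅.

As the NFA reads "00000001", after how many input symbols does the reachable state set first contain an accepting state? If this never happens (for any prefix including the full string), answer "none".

Start in {q0}.
Read '0': q0→{q1, q3}; now {q1, q3}.
Read '0': q1→{q3}, q3→{q2, q5}; now {q2, q3, q5}.
None of the earlier sets intersect F, but {q2, q3, q5} does.

2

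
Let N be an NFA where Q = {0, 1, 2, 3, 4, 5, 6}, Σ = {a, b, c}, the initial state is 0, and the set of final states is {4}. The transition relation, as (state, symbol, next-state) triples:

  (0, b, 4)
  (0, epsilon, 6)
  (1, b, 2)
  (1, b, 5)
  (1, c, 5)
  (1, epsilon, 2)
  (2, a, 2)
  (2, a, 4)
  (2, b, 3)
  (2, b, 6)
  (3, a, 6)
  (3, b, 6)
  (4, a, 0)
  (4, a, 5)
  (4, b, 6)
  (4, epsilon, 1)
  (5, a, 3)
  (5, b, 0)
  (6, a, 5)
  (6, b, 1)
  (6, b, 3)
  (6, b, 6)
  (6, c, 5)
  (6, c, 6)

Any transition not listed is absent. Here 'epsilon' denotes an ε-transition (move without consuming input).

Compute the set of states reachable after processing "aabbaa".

Start: ε-closure({0}) = {0, 6}.
Read 'a': 0→∅, 6→{5}; now {5}.
Read 'a': 5→{3}; now {3}.
Read 'b': 3→{6}; now {6}.
Read 'b': 6→{1, 3, 6}; union {1, 3, 6}; ε-closure = {1, 2, 3, 6}.
Read 'a': 1→∅, 2→{2, 4}, 3→{6}, 6→{5}; union {2, 4, 5, 6}; ε-closure = {1, 2, 4, 5, 6}.
Read 'a': 1→∅, 2→{2, 4}, 4→{0, 5}, 5→{3}, 6→{5}; union {0, 2, 3, 4, 5}; ε-closure = {0, 1, 2, 3, 4, 5, 6}.

{0, 1, 2, 3, 4, 5, 6}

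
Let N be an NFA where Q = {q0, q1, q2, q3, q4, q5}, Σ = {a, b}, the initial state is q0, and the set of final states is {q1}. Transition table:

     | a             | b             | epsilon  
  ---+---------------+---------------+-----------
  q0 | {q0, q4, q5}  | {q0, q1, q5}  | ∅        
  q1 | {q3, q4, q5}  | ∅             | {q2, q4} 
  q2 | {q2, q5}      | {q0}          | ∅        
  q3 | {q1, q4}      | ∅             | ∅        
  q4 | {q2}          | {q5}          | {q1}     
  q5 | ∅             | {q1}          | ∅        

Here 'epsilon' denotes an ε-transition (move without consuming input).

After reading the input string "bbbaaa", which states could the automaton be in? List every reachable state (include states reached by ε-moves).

{q0, q1, q2, q3, q4, q5}

Start in {q0}.
Read 'b': q0→{q0, q1, q5}; union {q0, q1, q5}; ε-closure = {q0, q1, q2, q4, q5}.
Read 'b': q0→{q0, q1, q5}, q1→∅, q2→{q0}, q4→{q5}, q5→{q1}; union {q0, q1, q5}; ε-closure = {q0, q1, q2, q4, q5}.
Read 'b': q0→{q0, q1, q5}, q1→∅, q2→{q0}, q4→{q5}, q5→{q1}; union {q0, q1, q5}; ε-closure = {q0, q1, q2, q4, q5}.
Read 'a': q0→{q0, q4, q5}, q1→{q3, q4, q5}, q2→{q2, q5}, q4→{q2}, q5→∅; union {q0, q2, q3, q4, q5}; ε-closure = {q0, q1, q2, q3, q4, q5}.
Read 'a': q0→{q0, q4, q5}, q1→{q3, q4, q5}, q2→{q2, q5}, q3→{q1, q4}, q4→{q2}, q5→∅; now {q0, q1, q2, q3, q4, q5}.
Read 'a': q0→{q0, q4, q5}, q1→{q3, q4, q5}, q2→{q2, q5}, q3→{q1, q4}, q4→{q2}, q5→∅; now {q0, q1, q2, q3, q4, q5}.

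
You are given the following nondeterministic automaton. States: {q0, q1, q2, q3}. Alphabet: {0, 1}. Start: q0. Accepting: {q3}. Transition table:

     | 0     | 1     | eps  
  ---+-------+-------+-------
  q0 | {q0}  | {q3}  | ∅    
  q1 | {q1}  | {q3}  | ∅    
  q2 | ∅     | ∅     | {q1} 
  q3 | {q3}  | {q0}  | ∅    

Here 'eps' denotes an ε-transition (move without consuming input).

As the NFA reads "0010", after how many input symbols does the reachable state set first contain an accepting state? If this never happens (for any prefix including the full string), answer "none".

Start in {q0}.
Read '0': q0→{q0}; now {q0}.
Read '0': q0→{q0}; now {q0}.
Read '1': q0→{q3}; now {q3}.
None of the earlier sets intersect F, but {q3} does.

3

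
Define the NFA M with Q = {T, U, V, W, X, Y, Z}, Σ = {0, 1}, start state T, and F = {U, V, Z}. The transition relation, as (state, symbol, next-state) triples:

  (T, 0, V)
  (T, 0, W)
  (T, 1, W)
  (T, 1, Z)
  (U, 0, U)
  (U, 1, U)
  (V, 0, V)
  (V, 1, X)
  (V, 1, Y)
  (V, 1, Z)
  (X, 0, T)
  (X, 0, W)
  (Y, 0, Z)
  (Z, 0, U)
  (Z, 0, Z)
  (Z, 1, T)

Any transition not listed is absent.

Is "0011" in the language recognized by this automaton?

No

Start in {T}.
Read '0': T→{V, W}; now {V, W}.
Read '0': V→{V}, W→∅; now {V}.
Read '1': V→{X, Y, Z}; now {X, Y, Z}.
Read '1': X→∅, Y→∅, Z→{T}; now {T}.
The final set {T} contains no accepting state.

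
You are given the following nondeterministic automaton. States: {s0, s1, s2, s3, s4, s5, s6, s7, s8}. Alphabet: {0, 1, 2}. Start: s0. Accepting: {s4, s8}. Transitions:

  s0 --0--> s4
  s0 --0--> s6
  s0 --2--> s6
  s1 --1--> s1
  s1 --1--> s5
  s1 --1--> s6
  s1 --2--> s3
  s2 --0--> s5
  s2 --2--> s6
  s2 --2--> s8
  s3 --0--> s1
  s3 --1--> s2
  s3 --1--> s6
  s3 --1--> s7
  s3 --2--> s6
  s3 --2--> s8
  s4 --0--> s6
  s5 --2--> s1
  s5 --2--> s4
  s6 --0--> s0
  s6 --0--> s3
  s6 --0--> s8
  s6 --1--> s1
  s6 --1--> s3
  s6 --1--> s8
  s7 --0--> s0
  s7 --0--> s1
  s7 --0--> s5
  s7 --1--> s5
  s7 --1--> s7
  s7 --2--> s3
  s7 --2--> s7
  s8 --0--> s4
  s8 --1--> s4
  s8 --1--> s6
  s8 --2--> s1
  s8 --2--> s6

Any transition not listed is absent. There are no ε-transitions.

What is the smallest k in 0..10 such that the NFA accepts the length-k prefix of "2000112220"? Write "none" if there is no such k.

Start in {s0}.
Read '2': s0→{s6}; now {s6}.
Read '0': s6→{s0, s3, s8}; now {s0, s3, s8}.
None of the earlier sets intersect F, but {s0, s3, s8} does.

2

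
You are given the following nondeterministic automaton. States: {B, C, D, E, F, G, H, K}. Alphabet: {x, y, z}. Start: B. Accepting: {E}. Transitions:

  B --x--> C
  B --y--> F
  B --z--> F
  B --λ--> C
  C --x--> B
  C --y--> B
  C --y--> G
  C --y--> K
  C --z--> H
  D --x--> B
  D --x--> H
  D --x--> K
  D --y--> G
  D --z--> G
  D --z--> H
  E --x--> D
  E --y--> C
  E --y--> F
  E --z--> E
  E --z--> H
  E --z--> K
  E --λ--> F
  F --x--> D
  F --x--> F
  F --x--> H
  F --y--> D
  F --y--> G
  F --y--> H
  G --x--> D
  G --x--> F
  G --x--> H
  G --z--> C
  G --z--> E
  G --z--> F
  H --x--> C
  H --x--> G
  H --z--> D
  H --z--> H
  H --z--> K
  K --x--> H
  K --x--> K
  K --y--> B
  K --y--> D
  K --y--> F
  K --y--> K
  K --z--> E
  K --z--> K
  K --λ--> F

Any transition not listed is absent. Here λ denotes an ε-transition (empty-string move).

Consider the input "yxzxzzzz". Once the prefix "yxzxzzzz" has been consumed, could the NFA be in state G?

Yes

Start: ε-closure({B}) = {B, C}.
Read 'y': B→{F}, C→{B, G, K}; union {B, F, G, K}; ε-closure = {B, C, F, G, K}.
Read 'x': B→{C}, C→{B}, F→{D, F, H}, G→{D, F, H}, K→{H, K}; now {B, C, D, F, H, K}.
Read 'z': B→{F}, C→{H}, D→{G, H}, F→∅, H→{D, H, K}, K→{E, K}; now {D, E, F, G, H, K}.
Read 'x': D→{B, H, K}, E→{D}, F→{D, F, H}, G→{D, F, H}, H→{C, G}, K→{H, K}; now {B, C, D, F, G, H, K}.
Read 'z': B→{F}, C→{H}, D→{G, H}, F→∅, G→{C, E, F}, H→{D, H, K}, K→{E, K}; now {C, D, E, F, G, H, K}.
Read 'z': C→{H}, D→{G, H}, E→{E, H, K}, F→∅, G→{C, E, F}, H→{D, H, K}, K→{E, K}; now {C, D, E, F, G, H, K}.
Read 'z': C→{H}, D→{G, H}, E→{E, H, K}, F→∅, G→{C, E, F}, H→{D, H, K}, K→{E, K}; now {C, D, E, F, G, H, K}.
Read 'z': C→{H}, D→{G, H}, E→{E, H, K}, F→∅, G→{C, E, F}, H→{D, H, K}, K→{E, K}; now {C, D, E, F, G, H, K}.
State G is in {C, D, E, F, G, H, K}.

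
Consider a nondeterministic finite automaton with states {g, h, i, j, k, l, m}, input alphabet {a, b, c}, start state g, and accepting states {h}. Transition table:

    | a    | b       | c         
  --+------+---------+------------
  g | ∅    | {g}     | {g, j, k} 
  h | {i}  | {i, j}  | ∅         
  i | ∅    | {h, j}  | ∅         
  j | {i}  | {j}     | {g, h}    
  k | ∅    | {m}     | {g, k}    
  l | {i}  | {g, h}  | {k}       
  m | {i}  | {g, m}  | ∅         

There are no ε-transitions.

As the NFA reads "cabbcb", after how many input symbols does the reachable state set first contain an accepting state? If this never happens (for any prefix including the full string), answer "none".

3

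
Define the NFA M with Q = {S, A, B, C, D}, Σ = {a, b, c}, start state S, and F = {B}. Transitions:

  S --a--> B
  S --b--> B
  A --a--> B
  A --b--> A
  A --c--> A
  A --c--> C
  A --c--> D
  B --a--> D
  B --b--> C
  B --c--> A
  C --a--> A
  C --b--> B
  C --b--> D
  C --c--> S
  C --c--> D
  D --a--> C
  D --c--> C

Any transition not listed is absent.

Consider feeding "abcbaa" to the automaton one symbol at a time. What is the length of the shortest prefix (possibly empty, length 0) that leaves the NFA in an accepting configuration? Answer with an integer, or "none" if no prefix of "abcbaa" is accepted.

1

Start in {S}.
Read 'a': {S} → {B}.
None of the earlier sets intersect F, but {B} does.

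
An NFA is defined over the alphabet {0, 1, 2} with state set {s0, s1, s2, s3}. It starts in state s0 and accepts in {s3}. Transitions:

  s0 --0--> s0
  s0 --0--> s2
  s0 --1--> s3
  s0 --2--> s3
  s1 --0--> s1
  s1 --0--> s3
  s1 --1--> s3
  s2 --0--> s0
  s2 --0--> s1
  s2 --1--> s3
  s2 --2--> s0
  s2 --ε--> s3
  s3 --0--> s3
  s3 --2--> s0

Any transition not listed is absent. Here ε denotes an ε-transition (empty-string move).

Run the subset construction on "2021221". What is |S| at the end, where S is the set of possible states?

Start in {s0}.
Read '2': s0→{s3}; now {s3}.
Read '0': s3→{s3}; now {s3}.
Read '2': s3→{s0}; now {s0}.
Read '1': s0→{s3}; now {s3}.
Read '2': s3→{s0}; now {s0}.
Read '2': s0→{s3}; now {s3}.
Read '1': s3→∅; now ∅.
That set has 0 states.

0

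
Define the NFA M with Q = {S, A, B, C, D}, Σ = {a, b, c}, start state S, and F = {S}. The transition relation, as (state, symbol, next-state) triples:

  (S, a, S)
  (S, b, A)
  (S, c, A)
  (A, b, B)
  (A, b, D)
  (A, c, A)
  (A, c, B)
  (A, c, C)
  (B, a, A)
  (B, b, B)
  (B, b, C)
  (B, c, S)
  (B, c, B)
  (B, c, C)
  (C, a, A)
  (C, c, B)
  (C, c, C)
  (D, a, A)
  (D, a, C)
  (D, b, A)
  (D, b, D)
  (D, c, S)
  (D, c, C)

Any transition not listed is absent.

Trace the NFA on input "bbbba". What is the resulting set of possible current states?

Start in {S}.
Read 'b': {S} → {A}.
Read 'b': {A} → {B, D}.
Read 'b': {B, D} → {A, B, C, D}.
Read 'b': {A, B, C, D} → {A, B, C, D}.
Read 'a': {A, B, C, D} → {A, C}.

{A, C}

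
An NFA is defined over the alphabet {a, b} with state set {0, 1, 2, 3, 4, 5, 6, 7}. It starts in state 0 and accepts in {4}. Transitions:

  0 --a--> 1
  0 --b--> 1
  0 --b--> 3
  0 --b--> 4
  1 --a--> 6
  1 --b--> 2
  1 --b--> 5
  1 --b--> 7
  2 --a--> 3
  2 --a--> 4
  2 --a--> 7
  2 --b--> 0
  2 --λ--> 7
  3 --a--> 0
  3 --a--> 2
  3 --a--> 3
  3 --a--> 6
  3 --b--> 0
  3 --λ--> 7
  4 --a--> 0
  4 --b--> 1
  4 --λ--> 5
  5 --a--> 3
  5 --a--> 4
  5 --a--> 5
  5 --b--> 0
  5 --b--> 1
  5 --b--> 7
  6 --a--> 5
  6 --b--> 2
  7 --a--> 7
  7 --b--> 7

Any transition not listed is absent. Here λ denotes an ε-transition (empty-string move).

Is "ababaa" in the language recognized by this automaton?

Start in {0}.
Read 'a': 0→{1}; now {1}.
Read 'b': 1→{2, 5, 7}; now {2, 5, 7}.
Read 'a': 2→{3, 4, 7}, 5→{3, 4, 5}, 7→{7}; now {3, 4, 5, 7}.
Read 'b': 3→{0}, 4→{1}, 5→{0, 1, 7}, 7→{7}; now {0, 1, 7}.
Read 'a': 0→{1}, 1→{6}, 7→{7}; now {1, 6, 7}.
Read 'a': 1→{6}, 6→{5}, 7→{7}; now {5, 6, 7}.
The final set {5, 6, 7} contains no accepting state.

No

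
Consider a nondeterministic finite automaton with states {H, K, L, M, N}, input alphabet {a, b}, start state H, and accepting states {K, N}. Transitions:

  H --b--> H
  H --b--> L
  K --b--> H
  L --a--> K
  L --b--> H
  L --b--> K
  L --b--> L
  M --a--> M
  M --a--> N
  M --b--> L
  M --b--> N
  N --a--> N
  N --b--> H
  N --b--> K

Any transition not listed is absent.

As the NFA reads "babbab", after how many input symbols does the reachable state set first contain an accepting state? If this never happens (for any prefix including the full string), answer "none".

Start in {H}.
Read 'b': H→{H, L}; now {H, L}.
Read 'a': H→∅, L→{K}; now {K}.
None of the earlier sets intersect F, but {K} does.

2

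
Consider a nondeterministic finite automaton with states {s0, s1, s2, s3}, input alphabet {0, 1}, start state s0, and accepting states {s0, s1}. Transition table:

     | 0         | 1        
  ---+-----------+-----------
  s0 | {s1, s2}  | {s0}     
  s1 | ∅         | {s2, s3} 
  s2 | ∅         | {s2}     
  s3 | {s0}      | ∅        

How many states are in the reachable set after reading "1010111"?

1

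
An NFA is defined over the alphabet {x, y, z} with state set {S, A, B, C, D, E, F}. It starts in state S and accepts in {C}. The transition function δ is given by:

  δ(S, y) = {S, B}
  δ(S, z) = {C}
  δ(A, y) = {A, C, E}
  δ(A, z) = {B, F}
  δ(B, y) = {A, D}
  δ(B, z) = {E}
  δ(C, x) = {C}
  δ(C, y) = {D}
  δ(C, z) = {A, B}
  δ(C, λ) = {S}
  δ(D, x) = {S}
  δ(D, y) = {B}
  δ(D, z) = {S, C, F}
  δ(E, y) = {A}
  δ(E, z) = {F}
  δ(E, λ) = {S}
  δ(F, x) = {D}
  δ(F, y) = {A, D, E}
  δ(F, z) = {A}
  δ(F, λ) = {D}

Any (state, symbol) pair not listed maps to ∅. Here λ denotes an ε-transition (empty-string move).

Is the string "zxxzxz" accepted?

Yes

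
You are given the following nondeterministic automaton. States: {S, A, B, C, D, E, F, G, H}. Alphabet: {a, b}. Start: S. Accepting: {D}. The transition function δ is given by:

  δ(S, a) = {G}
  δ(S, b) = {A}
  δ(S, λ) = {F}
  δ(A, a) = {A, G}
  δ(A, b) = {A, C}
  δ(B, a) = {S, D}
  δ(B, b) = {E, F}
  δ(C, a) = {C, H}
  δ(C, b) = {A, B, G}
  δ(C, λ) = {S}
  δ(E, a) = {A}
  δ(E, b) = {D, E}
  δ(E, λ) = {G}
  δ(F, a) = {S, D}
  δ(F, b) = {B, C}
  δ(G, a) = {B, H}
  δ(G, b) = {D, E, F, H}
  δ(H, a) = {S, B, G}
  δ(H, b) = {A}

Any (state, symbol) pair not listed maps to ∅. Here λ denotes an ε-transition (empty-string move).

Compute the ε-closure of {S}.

{S, F}

Begin with {S}.
ε-move S → F; add F.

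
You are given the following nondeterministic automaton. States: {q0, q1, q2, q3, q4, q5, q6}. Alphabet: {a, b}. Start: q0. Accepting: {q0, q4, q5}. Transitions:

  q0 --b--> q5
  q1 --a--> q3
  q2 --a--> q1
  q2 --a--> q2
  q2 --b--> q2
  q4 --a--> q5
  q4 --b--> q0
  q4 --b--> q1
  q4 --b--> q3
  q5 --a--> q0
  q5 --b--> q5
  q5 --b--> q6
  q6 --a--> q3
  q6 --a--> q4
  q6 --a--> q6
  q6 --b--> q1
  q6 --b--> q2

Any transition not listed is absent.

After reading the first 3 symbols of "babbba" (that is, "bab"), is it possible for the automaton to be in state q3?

Start in {q0}.
Read 'b': {q0} → {q5}.
Read 'a': {q5} → {q0}.
Read 'b': {q0} → {q5}.
State q3 is not in {q5}.

No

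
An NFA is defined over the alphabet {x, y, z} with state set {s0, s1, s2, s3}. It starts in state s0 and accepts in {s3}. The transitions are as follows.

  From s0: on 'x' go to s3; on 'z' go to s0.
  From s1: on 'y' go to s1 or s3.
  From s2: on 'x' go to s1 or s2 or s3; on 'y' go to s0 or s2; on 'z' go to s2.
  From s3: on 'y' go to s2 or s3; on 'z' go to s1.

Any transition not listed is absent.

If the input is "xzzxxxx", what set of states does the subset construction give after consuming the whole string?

∅

Start in {s0}.
Read 'x': {s0} → {s3}.
Read 'z': {s3} → {s1}.
Read 'z': {s1} → ∅.
The set is empty and remains empty for the remaining 4 symbols.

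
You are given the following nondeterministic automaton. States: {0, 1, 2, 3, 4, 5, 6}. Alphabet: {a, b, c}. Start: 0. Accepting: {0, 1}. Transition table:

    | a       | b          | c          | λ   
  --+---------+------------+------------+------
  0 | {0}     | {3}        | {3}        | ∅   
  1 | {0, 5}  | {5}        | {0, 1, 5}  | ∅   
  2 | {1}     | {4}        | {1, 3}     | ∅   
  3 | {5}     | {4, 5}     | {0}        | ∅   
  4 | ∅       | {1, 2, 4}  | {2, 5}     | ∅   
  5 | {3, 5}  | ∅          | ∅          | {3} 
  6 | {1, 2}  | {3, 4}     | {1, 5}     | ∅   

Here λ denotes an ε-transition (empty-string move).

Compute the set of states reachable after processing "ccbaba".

{3, 5}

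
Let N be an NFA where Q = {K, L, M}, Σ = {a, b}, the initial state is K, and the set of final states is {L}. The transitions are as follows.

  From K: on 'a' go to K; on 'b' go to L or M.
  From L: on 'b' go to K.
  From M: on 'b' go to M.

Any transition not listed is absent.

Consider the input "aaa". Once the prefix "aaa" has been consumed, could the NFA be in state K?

Yes

Start in {K}.
Read 'a': K→{K}; now {K}.
Read 'a': K→{K}; now {K}.
Read 'a': K→{K}; now {K}.
State K is in {K}.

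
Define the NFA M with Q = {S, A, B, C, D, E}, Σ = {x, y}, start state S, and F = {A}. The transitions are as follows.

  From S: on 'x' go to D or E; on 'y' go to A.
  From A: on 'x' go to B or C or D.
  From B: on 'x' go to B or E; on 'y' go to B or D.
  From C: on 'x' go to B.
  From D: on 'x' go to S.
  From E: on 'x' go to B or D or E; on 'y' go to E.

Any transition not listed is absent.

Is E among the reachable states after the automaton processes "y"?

No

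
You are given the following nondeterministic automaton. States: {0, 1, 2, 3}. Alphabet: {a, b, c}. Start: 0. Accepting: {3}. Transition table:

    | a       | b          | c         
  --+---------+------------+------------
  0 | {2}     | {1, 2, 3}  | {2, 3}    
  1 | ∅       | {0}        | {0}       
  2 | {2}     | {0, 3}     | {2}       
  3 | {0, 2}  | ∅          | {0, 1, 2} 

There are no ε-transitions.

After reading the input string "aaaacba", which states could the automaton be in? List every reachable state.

{0, 2}

Start in {0}.
Read 'a': {0} → {2}.
Read 'a': {2} → {2}.
Read 'a': {2} → {2}.
Read 'a': {2} → {2}.
Read 'c': {2} → {2}.
Read 'b': {2} → {0, 3}.
Read 'a': {0, 3} → {0, 2}.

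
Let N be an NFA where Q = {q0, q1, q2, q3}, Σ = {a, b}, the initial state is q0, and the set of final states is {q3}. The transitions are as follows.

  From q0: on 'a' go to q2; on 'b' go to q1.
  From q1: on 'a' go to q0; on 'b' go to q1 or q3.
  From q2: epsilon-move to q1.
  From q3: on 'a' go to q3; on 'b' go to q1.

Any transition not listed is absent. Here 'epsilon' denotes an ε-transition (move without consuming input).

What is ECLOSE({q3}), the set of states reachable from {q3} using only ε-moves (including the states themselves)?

Begin with {q3}.
No ε-moves leave this set, so the closure equals the set itself.

{q3}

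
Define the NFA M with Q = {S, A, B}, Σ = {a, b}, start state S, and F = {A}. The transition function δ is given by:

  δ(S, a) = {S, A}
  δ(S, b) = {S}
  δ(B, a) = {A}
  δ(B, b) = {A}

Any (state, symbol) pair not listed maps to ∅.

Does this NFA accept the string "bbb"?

No

Start in {S}.
Read 'b': {S} → {S}.
Read 'b': {S} → {S}.
Read 'b': {S} → {S}.
The final set {S} contains no accepting state.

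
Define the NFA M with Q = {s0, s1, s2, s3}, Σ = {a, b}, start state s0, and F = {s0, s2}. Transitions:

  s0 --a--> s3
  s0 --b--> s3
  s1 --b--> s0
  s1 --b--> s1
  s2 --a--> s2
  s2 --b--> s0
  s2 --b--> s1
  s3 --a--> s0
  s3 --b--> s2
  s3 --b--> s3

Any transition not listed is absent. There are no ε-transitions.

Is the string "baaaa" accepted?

Start in {s0}.
Read 'b': s0→{s3}; now {s3}.
Read 'a': s3→{s0}; now {s0}.
Read 'a': s0→{s3}; now {s3}.
Read 'a': s3→{s0}; now {s0}.
Read 'a': s0→{s3}; now {s3}.
The final set {s3} contains no accepting state.

No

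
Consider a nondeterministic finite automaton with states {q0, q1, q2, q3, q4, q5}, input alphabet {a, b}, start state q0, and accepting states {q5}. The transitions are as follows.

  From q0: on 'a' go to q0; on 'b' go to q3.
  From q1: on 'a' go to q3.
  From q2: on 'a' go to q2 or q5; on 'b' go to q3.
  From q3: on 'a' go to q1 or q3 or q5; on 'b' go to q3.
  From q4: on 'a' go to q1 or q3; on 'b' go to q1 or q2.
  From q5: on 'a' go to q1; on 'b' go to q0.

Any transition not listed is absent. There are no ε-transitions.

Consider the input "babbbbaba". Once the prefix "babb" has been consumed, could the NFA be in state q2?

Start in {q0}.
Read 'b': {q0} → {q3}.
Read 'a': {q3} → {q1, q3, q5}.
Read 'b': {q1, q3, q5} → {q0, q3}.
Read 'b': {q0, q3} → {q3}.
State q2 is not in {q3}.

No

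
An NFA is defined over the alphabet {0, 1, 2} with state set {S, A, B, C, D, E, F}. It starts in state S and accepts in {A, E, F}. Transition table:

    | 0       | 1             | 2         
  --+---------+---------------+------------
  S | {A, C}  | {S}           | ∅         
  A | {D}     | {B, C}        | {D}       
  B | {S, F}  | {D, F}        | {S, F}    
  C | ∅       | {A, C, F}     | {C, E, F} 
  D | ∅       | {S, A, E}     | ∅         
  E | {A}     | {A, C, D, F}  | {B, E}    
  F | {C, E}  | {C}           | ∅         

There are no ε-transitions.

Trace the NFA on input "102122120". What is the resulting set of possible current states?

{A, C, E}

Start in {S}.
Read '1': {S} → {S}.
Read '0': {S} → {A, C}.
Read '2': {A, C} → {C, D, E, F}.
Read '1': {C, D, E, F} → {S, A, C, D, E, F}.
Read '2': {S, A, C, D, E, F} → {B, C, D, E, F}.
Read '2': {B, C, D, E, F} → {S, B, C, E, F}.
Read '1': {S, B, C, E, F} → {S, A, C, D, F}.
Read '2': {S, A, C, D, F} → {C, D, E, F}.
Read '0': {C, D, E, F} → {A, C, E}.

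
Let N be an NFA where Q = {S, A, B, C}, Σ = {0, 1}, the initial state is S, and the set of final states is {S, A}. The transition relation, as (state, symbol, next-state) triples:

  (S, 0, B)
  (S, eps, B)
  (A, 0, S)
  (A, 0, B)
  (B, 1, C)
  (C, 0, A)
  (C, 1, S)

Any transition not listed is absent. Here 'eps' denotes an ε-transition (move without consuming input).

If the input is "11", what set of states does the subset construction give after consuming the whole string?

{S, B}

Start: ε-closure({S}) = {S, B}.
Read '1': S→∅, B→{C}; now {C}.
Read '1': C→{S}; union {S}; ε-closure = {S, B}.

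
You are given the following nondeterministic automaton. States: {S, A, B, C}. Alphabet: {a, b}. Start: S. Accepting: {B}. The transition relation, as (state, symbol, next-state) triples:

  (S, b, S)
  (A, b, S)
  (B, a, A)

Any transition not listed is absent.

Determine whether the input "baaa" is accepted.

Start in {S}.
Read 'b': {S} → {S}.
Read 'a': {S} → ∅.
The set is empty and remains empty for the remaining 2 symbols.
The final set ∅ contains no accepting state.

No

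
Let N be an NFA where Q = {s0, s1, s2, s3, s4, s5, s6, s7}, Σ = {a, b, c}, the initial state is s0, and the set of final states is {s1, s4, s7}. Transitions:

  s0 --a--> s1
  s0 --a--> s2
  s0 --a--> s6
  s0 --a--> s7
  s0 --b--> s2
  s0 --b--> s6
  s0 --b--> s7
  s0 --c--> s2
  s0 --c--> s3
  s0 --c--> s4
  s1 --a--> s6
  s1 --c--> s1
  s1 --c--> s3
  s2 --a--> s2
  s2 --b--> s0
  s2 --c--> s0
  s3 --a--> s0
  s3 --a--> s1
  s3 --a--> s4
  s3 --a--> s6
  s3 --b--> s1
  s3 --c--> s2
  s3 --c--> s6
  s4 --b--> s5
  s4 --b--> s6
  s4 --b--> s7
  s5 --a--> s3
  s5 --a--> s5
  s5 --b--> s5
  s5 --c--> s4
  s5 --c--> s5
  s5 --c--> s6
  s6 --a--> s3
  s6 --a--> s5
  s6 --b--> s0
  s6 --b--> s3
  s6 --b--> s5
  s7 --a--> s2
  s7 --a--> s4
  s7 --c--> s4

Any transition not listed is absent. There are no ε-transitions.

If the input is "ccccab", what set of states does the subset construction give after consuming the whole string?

Start in {s0}.
Read 'c': s0→{s2, s3, s4}; now {s2, s3, s4}.
Read 'c': s2→{s0}, s3→{s2, s6}, s4→∅; now {s0, s2, s6}.
Read 'c': s0→{s2, s3, s4}, s2→{s0}, s6→∅; now {s0, s2, s3, s4}.
Read 'c': s0→{s2, s3, s4}, s2→{s0}, s3→{s2, s6}, s4→∅; now {s0, s2, s3, s4, s6}.
Read 'a': s0→{s1, s2, s6, s7}, s2→{s2}, s3→{s0, s1, s4, s6}, s4→∅, s6→{s3, s5}; now {s0, s1, s2, s3, s4, s5, s6, s7}.
Read 'b': s0→{s2, s6, s7}, s1→∅, s2→{s0}, s3→{s1}, s4→{s5, s6, s7}, s5→{s5}, s6→{s0, s3, s5}, s7→∅; now {s0, s1, s2, s3, s5, s6, s7}.

{s0, s1, s2, s3, s5, s6, s7}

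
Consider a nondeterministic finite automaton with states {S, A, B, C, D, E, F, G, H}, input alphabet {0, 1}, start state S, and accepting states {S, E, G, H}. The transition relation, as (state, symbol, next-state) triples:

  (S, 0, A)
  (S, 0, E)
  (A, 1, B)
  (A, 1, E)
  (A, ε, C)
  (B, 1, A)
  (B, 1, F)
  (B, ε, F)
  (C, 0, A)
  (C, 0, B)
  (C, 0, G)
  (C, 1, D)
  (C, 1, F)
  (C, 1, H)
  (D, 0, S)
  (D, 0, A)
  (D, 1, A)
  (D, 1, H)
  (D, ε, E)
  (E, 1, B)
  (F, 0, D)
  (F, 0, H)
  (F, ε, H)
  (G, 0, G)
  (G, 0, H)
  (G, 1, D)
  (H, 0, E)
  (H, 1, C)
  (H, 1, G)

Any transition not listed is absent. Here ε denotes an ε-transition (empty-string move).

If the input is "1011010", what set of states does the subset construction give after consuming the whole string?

∅

Start in {S}.
Read '1': S→∅; now ∅.
The set is empty and remains empty for the remaining 6 symbols.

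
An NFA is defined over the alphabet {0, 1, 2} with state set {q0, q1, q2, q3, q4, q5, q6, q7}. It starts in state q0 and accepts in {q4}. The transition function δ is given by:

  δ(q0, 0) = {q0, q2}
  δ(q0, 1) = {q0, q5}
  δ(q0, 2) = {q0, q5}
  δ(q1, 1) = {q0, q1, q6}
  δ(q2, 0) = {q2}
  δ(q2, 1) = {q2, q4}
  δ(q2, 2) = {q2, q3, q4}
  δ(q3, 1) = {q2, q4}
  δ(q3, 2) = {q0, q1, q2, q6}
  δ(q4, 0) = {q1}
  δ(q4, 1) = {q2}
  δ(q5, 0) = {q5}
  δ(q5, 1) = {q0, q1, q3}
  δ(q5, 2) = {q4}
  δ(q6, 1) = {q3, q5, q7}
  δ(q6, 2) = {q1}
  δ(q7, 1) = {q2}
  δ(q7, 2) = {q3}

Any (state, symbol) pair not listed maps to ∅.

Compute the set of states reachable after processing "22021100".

{q0, q2, q5}

Start in {q0}.
Read '2': q0→{q0, q5}; now {q0, q5}.
Read '2': q0→{q0, q5}, q5→{q4}; now {q0, q4, q5}.
Read '0': q0→{q0, q2}, q4→{q1}, q5→{q5}; now {q0, q1, q2, q5}.
Read '2': q0→{q0, q5}, q1→∅, q2→{q2, q3, q4}, q5→{q4}; now {q0, q2, q3, q4, q5}.
Read '1': q0→{q0, q5}, q2→{q2, q4}, q3→{q2, q4}, q4→{q2}, q5→{q0, q1, q3}; now {q0, q1, q2, q3, q4, q5}.
Read '1': q0→{q0, q5}, q1→{q0, q1, q6}, q2→{q2, q4}, q3→{q2, q4}, q4→{q2}, q5→{q0, q1, q3}; now {q0, q1, q2, q3, q4, q5, q6}.
Read '0': q0→{q0, q2}, q1→∅, q2→{q2}, q3→∅, q4→{q1}, q5→{q5}, q6→∅; now {q0, q1, q2, q5}.
Read '0': q0→{q0, q2}, q1→∅, q2→{q2}, q5→{q5}; now {q0, q2, q5}.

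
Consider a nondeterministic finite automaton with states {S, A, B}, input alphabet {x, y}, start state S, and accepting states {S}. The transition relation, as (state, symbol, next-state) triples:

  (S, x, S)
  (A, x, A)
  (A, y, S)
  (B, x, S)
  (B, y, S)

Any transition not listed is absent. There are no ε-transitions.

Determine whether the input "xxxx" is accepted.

Yes

Start in {S}.
Read 'x': {S} → {S}.
Read 'x': {S} → {S}.
Read 'x': {S} → {S}.
Read 'x': {S} → {S}.
The final set {S} contains the accepting state S.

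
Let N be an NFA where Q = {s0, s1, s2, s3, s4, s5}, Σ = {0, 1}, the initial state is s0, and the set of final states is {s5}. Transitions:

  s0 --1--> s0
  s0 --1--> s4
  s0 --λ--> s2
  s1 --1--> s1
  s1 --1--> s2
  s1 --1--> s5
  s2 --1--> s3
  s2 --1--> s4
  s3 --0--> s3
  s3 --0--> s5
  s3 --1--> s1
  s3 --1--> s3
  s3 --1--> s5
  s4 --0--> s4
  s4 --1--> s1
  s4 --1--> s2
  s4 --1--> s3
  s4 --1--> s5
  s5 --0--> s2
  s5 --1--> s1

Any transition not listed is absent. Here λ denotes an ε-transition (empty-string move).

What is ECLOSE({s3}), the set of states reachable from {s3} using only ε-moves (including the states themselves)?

{s3}

Begin with {s3}.
No ε-moves leave this set, so the closure equals the set itself.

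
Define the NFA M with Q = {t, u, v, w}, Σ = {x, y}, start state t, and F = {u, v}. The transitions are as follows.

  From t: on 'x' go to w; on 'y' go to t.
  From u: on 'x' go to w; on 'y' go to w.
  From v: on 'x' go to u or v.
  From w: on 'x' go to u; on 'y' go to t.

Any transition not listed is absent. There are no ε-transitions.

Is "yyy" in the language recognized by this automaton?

No

Start in {t}.
Read 'y': {t} → {t}.
Read 'y': {t} → {t}.
Read 'y': {t} → {t}.
The final set {t} contains no accepting state.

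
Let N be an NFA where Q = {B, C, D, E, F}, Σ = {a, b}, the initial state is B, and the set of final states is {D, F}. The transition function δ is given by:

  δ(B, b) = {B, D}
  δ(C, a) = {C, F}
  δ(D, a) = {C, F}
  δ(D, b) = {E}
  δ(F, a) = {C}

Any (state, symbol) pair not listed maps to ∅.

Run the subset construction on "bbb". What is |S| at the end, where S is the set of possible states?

Start in {B}.
Read 'b': B→{B, D}; now {B, D}.
Read 'b': B→{B, D}, D→{E}; now {B, D, E}.
Read 'b': B→{B, D}, D→{E}, E→∅; now {B, D, E}.
That set has 3 states.

3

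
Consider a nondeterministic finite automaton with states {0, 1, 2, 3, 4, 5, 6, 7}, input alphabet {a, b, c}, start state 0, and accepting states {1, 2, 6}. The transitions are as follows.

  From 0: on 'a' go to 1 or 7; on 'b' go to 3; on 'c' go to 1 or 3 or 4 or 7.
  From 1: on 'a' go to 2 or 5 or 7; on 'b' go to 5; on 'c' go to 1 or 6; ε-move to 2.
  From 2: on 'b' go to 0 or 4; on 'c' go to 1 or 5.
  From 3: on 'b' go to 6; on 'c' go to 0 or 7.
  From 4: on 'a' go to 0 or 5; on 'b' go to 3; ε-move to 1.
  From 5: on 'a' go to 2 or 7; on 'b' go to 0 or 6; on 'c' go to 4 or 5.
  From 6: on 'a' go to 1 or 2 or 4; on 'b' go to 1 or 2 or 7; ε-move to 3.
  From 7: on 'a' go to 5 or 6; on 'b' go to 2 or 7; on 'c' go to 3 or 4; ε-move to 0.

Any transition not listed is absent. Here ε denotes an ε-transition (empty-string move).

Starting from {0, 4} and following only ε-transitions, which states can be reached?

{0, 1, 2, 4}

Begin with {0, 4}.
ε-move 4 → 1; add 1.
ε-move 1 → 2; add 2.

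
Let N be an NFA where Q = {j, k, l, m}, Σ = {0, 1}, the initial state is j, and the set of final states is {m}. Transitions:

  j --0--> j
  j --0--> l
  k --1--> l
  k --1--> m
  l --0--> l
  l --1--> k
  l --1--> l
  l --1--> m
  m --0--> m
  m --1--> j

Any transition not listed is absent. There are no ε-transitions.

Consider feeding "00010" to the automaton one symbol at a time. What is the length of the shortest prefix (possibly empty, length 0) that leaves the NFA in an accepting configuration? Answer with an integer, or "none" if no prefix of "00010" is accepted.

4

Start in {j}.
Read '0': j→{j, l}; now {j, l}.
Read '0': j→{j, l}, l→{l}; now {j, l}.
Read '0': j→{j, l}, l→{l}; now {j, l}.
Read '1': j→∅, l→{k, l, m}; now {k, l, m}.
None of the earlier sets intersect F, but {k, l, m} does.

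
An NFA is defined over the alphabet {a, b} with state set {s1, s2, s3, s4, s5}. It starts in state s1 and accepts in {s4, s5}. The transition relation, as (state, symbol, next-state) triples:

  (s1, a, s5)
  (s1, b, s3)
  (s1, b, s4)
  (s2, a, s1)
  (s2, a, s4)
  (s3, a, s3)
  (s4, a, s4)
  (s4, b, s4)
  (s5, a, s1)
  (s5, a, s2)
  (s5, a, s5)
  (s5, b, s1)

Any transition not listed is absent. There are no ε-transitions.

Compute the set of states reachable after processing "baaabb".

{s4}

Start in {s1}.
Read 'b': s1→{s3, s4}; now {s3, s4}.
Read 'a': s3→{s3}, s4→{s4}; now {s3, s4}.
Read 'a': s3→{s3}, s4→{s4}; now {s3, s4}.
Read 'a': s3→{s3}, s4→{s4}; now {s3, s4}.
Read 'b': s3→∅, s4→{s4}; now {s4}.
Read 'b': s4→{s4}; now {s4}.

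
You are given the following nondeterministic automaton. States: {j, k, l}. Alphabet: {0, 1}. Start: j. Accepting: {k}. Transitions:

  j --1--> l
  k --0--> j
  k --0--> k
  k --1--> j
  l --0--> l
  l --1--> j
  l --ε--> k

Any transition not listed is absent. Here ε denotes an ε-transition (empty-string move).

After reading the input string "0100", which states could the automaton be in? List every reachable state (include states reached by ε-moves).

Start in {j}.
Read '0': j→∅; now ∅.
The set is empty and remains empty for the remaining 3 symbols.

∅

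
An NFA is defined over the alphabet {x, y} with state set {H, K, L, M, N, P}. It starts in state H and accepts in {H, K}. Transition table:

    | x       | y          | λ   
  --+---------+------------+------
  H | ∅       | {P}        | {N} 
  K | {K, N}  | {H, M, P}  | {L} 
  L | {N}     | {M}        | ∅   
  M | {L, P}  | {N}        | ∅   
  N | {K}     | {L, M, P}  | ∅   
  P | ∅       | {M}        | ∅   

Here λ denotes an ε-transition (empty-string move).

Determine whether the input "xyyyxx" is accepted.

Yes

Start: ε-closure({H}) = {H, N}.
Read 'x': H→∅, N→{K}; union {K}; ε-closure = {K, L}.
Read 'y': K→{H, M, P}, L→{M}; union {H, M, P}; ε-closure = {H, M, N, P}.
Read 'y': H→{P}, M→{N}, N→{L, M, P}, P→{M}; now {L, M, N, P}.
Read 'y': L→{M}, M→{N}, N→{L, M, P}, P→{M}; now {L, M, N, P}.
Read 'x': L→{N}, M→{L, P}, N→{K}, P→∅; now {K, L, N, P}.
Read 'x': K→{K, N}, L→{N}, N→{K}, P→∅; union {K, N}; ε-closure = {K, L, N}.
The final set {K, L, N} contains the accepting state K.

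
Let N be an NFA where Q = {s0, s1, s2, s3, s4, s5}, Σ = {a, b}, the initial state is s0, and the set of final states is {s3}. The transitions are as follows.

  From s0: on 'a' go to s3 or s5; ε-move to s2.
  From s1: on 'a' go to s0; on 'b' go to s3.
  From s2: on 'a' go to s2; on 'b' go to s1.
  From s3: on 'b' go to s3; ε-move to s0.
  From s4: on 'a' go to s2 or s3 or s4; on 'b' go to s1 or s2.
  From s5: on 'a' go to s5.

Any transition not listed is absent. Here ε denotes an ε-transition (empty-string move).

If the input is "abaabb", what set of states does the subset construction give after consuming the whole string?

{s0, s1, s2, s3}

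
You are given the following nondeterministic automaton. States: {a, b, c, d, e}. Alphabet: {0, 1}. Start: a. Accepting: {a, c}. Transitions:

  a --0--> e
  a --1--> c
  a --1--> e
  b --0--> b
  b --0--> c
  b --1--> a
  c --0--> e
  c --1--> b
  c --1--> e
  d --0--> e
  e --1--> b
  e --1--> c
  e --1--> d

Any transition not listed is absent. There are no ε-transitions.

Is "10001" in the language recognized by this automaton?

Start in {a}.
Read '1': a→{c, e}; now {c, e}.
Read '0': c→{e}, e→∅; now {e}.
Read '0': e→∅; now ∅.
The set is empty and remains empty for the remaining 2 symbols.
The final set ∅ contains no accepting state.

No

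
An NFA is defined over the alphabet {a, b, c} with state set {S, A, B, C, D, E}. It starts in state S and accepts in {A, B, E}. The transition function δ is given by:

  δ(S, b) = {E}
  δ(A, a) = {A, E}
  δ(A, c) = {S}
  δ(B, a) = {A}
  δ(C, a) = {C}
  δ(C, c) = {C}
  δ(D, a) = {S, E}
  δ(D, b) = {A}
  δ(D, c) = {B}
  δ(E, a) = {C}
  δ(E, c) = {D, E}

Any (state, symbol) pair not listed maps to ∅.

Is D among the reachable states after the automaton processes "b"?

No

Start in {S}.
Read 'b': S→{E}; now {E}.
State D is not in {E}.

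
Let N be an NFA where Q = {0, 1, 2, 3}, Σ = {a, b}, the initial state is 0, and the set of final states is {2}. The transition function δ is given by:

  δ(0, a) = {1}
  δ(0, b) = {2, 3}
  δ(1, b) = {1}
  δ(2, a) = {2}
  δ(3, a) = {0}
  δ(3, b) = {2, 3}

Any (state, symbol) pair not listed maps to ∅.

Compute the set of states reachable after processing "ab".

{1}

Start in {0}.
Read 'a': 0→{1}; now {1}.
Read 'b': 1→{1}; now {1}.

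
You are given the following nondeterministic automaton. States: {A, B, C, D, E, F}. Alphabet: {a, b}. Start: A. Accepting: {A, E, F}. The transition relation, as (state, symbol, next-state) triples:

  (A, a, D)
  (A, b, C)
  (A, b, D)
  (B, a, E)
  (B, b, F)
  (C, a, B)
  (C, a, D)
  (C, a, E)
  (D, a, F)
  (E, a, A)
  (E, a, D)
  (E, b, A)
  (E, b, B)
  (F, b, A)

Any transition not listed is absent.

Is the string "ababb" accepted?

No

Start in {A}.
Read 'a': A→{D}; now {D}.
Read 'b': D→∅; now ∅.
The set is empty and remains empty for the remaining 3 symbols.
The final set ∅ contains no accepting state.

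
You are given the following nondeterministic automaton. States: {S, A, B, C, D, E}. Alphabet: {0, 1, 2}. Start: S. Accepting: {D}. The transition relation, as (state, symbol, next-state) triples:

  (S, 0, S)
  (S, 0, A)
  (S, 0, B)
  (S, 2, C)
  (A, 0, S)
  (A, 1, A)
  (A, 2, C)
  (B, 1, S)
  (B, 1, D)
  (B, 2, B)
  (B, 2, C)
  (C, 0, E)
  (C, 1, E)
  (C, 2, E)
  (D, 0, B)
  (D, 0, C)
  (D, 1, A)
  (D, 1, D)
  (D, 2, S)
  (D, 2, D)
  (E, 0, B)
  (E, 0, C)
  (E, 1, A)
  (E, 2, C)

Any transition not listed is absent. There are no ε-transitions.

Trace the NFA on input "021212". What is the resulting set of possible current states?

Start in {S}.
Read '0': {S} → {S, A, B}.
Read '2': {S, A, B} → {B, C}.
Read '1': {B, C} → {S, D, E}.
Read '2': {S, D, E} → {S, C, D}.
Read '1': {S, C, D} → {A, D, E}.
Read '2': {A, D, E} → {S, C, D}.

{S, C, D}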